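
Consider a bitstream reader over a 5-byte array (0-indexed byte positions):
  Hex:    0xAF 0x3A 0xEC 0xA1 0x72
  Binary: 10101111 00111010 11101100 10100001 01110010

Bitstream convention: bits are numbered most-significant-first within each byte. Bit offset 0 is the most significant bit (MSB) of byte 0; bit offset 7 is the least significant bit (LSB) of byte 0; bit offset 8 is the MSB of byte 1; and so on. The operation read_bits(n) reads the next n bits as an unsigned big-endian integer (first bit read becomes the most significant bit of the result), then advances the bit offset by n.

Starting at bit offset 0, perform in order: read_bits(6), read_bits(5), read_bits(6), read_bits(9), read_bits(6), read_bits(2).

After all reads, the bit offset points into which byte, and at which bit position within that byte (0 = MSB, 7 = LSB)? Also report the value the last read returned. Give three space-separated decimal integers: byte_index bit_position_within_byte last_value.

Answer: 4 2 1

Derivation:
Read 1: bits[0:6] width=6 -> value=43 (bin 101011); offset now 6 = byte 0 bit 6; 34 bits remain
Read 2: bits[6:11] width=5 -> value=25 (bin 11001); offset now 11 = byte 1 bit 3; 29 bits remain
Read 3: bits[11:17] width=6 -> value=53 (bin 110101); offset now 17 = byte 2 bit 1; 23 bits remain
Read 4: bits[17:26] width=9 -> value=434 (bin 110110010); offset now 26 = byte 3 bit 2; 14 bits remain
Read 5: bits[26:32] width=6 -> value=33 (bin 100001); offset now 32 = byte 4 bit 0; 8 bits remain
Read 6: bits[32:34] width=2 -> value=1 (bin 01); offset now 34 = byte 4 bit 2; 6 bits remain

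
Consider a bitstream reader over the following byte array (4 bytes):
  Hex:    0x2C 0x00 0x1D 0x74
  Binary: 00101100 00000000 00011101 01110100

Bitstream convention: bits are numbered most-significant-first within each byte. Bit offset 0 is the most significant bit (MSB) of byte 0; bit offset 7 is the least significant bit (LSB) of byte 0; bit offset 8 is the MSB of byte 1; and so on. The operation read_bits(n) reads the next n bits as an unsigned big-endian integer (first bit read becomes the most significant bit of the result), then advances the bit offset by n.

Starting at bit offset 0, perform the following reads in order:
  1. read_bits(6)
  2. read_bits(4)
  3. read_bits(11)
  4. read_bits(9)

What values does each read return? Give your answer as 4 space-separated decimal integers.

Answer: 11 0 3 349

Derivation:
Read 1: bits[0:6] width=6 -> value=11 (bin 001011); offset now 6 = byte 0 bit 6; 26 bits remain
Read 2: bits[6:10] width=4 -> value=0 (bin 0000); offset now 10 = byte 1 bit 2; 22 bits remain
Read 3: bits[10:21] width=11 -> value=3 (bin 00000000011); offset now 21 = byte 2 bit 5; 11 bits remain
Read 4: bits[21:30] width=9 -> value=349 (bin 101011101); offset now 30 = byte 3 bit 6; 2 bits remain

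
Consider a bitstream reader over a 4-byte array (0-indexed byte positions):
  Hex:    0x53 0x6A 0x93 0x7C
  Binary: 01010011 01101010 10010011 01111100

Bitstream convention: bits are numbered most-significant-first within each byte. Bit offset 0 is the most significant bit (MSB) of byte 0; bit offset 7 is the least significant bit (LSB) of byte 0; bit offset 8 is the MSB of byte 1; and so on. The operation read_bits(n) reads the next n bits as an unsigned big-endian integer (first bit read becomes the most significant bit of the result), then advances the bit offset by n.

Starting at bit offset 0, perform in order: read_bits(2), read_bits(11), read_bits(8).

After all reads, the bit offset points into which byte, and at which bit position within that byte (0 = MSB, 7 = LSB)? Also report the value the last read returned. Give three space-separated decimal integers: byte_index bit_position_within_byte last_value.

Answer: 2 5 82

Derivation:
Read 1: bits[0:2] width=2 -> value=1 (bin 01); offset now 2 = byte 0 bit 2; 30 bits remain
Read 2: bits[2:13] width=11 -> value=621 (bin 01001101101); offset now 13 = byte 1 bit 5; 19 bits remain
Read 3: bits[13:21] width=8 -> value=82 (bin 01010010); offset now 21 = byte 2 bit 5; 11 bits remain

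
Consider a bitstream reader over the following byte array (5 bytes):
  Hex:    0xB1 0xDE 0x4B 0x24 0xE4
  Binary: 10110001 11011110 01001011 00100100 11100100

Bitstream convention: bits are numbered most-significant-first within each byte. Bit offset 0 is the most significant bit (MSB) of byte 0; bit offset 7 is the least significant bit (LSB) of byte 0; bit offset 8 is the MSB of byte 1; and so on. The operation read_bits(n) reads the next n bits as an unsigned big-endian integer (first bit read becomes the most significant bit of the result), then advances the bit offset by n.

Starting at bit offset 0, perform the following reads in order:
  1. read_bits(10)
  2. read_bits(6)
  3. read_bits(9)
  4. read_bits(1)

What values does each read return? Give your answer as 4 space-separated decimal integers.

Read 1: bits[0:10] width=10 -> value=711 (bin 1011000111); offset now 10 = byte 1 bit 2; 30 bits remain
Read 2: bits[10:16] width=6 -> value=30 (bin 011110); offset now 16 = byte 2 bit 0; 24 bits remain
Read 3: bits[16:25] width=9 -> value=150 (bin 010010110); offset now 25 = byte 3 bit 1; 15 bits remain
Read 4: bits[25:26] width=1 -> value=0 (bin 0); offset now 26 = byte 3 bit 2; 14 bits remain

Answer: 711 30 150 0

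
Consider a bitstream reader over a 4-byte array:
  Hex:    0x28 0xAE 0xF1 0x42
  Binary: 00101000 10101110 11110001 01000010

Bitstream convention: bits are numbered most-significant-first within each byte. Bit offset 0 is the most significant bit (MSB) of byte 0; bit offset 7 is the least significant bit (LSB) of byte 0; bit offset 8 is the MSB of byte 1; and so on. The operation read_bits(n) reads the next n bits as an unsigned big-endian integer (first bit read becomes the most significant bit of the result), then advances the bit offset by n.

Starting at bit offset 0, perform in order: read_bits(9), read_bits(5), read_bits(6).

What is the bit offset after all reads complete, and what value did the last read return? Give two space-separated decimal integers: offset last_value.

Read 1: bits[0:9] width=9 -> value=81 (bin 001010001); offset now 9 = byte 1 bit 1; 23 bits remain
Read 2: bits[9:14] width=5 -> value=11 (bin 01011); offset now 14 = byte 1 bit 6; 18 bits remain
Read 3: bits[14:20] width=6 -> value=47 (bin 101111); offset now 20 = byte 2 bit 4; 12 bits remain

Answer: 20 47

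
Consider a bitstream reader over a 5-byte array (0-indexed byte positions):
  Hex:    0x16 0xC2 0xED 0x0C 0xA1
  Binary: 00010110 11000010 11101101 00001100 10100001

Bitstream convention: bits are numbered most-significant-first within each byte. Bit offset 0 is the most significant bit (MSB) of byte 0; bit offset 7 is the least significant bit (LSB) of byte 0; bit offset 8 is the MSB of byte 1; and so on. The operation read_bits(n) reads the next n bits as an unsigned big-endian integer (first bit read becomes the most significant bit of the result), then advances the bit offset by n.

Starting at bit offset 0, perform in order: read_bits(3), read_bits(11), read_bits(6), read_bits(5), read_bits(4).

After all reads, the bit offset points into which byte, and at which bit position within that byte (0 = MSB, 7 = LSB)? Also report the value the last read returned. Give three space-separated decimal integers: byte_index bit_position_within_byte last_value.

Answer: 3 5 1

Derivation:
Read 1: bits[0:3] width=3 -> value=0 (bin 000); offset now 3 = byte 0 bit 3; 37 bits remain
Read 2: bits[3:14] width=11 -> value=1456 (bin 10110110000); offset now 14 = byte 1 bit 6; 26 bits remain
Read 3: bits[14:20] width=6 -> value=46 (bin 101110); offset now 20 = byte 2 bit 4; 20 bits remain
Read 4: bits[20:25] width=5 -> value=26 (bin 11010); offset now 25 = byte 3 bit 1; 15 bits remain
Read 5: bits[25:29] width=4 -> value=1 (bin 0001); offset now 29 = byte 3 bit 5; 11 bits remain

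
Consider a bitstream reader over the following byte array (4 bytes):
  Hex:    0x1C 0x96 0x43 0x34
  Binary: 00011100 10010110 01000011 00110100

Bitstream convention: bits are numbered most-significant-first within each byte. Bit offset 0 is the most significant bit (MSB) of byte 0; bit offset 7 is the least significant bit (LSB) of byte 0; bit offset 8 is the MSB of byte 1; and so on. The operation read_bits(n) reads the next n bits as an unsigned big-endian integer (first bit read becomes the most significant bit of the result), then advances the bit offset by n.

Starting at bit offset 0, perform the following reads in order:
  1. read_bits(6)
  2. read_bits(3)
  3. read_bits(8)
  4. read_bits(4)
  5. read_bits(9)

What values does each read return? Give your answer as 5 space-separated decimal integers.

Answer: 7 1 44 8 205

Derivation:
Read 1: bits[0:6] width=6 -> value=7 (bin 000111); offset now 6 = byte 0 bit 6; 26 bits remain
Read 2: bits[6:9] width=3 -> value=1 (bin 001); offset now 9 = byte 1 bit 1; 23 bits remain
Read 3: bits[9:17] width=8 -> value=44 (bin 00101100); offset now 17 = byte 2 bit 1; 15 bits remain
Read 4: bits[17:21] width=4 -> value=8 (bin 1000); offset now 21 = byte 2 bit 5; 11 bits remain
Read 5: bits[21:30] width=9 -> value=205 (bin 011001101); offset now 30 = byte 3 bit 6; 2 bits remain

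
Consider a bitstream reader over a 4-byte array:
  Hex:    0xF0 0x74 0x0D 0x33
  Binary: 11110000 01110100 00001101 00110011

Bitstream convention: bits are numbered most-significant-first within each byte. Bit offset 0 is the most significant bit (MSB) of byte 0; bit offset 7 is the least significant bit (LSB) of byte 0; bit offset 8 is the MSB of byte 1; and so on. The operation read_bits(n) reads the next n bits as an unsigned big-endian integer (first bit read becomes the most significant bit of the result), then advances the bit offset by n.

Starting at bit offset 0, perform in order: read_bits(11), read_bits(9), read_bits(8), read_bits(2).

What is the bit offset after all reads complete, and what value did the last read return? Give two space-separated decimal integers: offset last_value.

Answer: 30 0

Derivation:
Read 1: bits[0:11] width=11 -> value=1923 (bin 11110000011); offset now 11 = byte 1 bit 3; 21 bits remain
Read 2: bits[11:20] width=9 -> value=320 (bin 101000000); offset now 20 = byte 2 bit 4; 12 bits remain
Read 3: bits[20:28] width=8 -> value=211 (bin 11010011); offset now 28 = byte 3 bit 4; 4 bits remain
Read 4: bits[28:30] width=2 -> value=0 (bin 00); offset now 30 = byte 3 bit 6; 2 bits remain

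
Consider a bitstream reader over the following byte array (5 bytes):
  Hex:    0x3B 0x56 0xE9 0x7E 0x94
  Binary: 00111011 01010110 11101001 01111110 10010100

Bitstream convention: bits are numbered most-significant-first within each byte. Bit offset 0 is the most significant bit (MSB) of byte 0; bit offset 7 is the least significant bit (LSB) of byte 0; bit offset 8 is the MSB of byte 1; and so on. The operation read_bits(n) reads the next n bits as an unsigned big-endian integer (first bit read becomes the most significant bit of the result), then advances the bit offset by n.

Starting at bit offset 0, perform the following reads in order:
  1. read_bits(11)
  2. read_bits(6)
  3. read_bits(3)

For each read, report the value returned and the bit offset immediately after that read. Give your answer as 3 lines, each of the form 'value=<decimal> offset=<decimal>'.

Read 1: bits[0:11] width=11 -> value=474 (bin 00111011010); offset now 11 = byte 1 bit 3; 29 bits remain
Read 2: bits[11:17] width=6 -> value=45 (bin 101101); offset now 17 = byte 2 bit 1; 23 bits remain
Read 3: bits[17:20] width=3 -> value=6 (bin 110); offset now 20 = byte 2 bit 4; 20 bits remain

Answer: value=474 offset=11
value=45 offset=17
value=6 offset=20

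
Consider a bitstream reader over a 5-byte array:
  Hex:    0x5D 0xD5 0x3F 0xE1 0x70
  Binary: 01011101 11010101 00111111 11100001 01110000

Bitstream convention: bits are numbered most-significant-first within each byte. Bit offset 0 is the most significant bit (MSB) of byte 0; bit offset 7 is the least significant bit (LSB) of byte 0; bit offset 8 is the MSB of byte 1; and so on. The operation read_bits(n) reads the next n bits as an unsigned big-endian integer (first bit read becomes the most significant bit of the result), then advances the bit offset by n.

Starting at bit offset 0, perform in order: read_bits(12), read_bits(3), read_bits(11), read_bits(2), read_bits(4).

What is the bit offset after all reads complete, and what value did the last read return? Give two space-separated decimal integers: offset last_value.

Read 1: bits[0:12] width=12 -> value=1501 (bin 010111011101); offset now 12 = byte 1 bit 4; 28 bits remain
Read 2: bits[12:15] width=3 -> value=2 (bin 010); offset now 15 = byte 1 bit 7; 25 bits remain
Read 3: bits[15:26] width=11 -> value=1279 (bin 10011111111); offset now 26 = byte 3 bit 2; 14 bits remain
Read 4: bits[26:28] width=2 -> value=2 (bin 10); offset now 28 = byte 3 bit 4; 12 bits remain
Read 5: bits[28:32] width=4 -> value=1 (bin 0001); offset now 32 = byte 4 bit 0; 8 bits remain

Answer: 32 1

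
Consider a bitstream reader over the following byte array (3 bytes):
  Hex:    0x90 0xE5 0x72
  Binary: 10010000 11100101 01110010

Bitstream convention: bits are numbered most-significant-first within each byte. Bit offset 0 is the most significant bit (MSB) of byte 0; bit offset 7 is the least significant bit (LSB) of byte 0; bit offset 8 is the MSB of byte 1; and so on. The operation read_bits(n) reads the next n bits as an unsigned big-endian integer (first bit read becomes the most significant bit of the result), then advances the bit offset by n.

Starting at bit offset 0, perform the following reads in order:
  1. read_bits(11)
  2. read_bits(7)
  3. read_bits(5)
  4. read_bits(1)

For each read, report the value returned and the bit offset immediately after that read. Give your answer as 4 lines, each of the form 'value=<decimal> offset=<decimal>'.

Read 1: bits[0:11] width=11 -> value=1159 (bin 10010000111); offset now 11 = byte 1 bit 3; 13 bits remain
Read 2: bits[11:18] width=7 -> value=21 (bin 0010101); offset now 18 = byte 2 bit 2; 6 bits remain
Read 3: bits[18:23] width=5 -> value=25 (bin 11001); offset now 23 = byte 2 bit 7; 1 bits remain
Read 4: bits[23:24] width=1 -> value=0 (bin 0); offset now 24 = byte 3 bit 0; 0 bits remain

Answer: value=1159 offset=11
value=21 offset=18
value=25 offset=23
value=0 offset=24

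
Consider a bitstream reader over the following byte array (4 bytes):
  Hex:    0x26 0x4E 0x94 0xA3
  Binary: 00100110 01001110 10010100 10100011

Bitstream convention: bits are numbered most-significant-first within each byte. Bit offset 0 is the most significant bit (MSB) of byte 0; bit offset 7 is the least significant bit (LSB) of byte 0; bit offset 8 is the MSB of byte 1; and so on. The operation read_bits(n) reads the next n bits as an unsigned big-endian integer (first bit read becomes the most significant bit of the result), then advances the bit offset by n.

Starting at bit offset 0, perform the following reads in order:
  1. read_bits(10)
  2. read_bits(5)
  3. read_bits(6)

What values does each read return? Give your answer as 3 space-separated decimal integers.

Answer: 153 7 18

Derivation:
Read 1: bits[0:10] width=10 -> value=153 (bin 0010011001); offset now 10 = byte 1 bit 2; 22 bits remain
Read 2: bits[10:15] width=5 -> value=7 (bin 00111); offset now 15 = byte 1 bit 7; 17 bits remain
Read 3: bits[15:21] width=6 -> value=18 (bin 010010); offset now 21 = byte 2 bit 5; 11 bits remain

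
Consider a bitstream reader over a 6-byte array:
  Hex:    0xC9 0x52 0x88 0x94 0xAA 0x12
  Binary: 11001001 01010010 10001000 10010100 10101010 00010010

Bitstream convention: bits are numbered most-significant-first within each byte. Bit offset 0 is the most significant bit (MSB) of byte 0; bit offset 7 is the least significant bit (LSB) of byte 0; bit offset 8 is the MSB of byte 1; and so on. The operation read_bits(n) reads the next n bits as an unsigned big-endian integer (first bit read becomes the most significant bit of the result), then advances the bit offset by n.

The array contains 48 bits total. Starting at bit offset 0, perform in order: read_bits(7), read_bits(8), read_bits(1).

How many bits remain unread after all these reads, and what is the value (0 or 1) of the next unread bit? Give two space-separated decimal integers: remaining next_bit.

Answer: 32 1

Derivation:
Read 1: bits[0:7] width=7 -> value=100 (bin 1100100); offset now 7 = byte 0 bit 7; 41 bits remain
Read 2: bits[7:15] width=8 -> value=169 (bin 10101001); offset now 15 = byte 1 bit 7; 33 bits remain
Read 3: bits[15:16] width=1 -> value=0 (bin 0); offset now 16 = byte 2 bit 0; 32 bits remain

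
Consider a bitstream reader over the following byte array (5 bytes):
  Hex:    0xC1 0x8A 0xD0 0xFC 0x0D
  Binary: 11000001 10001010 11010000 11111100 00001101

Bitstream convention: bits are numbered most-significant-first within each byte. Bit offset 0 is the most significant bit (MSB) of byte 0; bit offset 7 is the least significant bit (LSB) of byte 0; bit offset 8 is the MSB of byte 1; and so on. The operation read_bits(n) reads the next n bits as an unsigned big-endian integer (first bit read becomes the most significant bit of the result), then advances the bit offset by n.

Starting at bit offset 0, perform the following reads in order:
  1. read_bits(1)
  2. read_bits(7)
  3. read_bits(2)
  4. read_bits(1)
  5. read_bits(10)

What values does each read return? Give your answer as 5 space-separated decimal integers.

Answer: 1 65 2 0 346

Derivation:
Read 1: bits[0:1] width=1 -> value=1 (bin 1); offset now 1 = byte 0 bit 1; 39 bits remain
Read 2: bits[1:8] width=7 -> value=65 (bin 1000001); offset now 8 = byte 1 bit 0; 32 bits remain
Read 3: bits[8:10] width=2 -> value=2 (bin 10); offset now 10 = byte 1 bit 2; 30 bits remain
Read 4: bits[10:11] width=1 -> value=0 (bin 0); offset now 11 = byte 1 bit 3; 29 bits remain
Read 5: bits[11:21] width=10 -> value=346 (bin 0101011010); offset now 21 = byte 2 bit 5; 19 bits remain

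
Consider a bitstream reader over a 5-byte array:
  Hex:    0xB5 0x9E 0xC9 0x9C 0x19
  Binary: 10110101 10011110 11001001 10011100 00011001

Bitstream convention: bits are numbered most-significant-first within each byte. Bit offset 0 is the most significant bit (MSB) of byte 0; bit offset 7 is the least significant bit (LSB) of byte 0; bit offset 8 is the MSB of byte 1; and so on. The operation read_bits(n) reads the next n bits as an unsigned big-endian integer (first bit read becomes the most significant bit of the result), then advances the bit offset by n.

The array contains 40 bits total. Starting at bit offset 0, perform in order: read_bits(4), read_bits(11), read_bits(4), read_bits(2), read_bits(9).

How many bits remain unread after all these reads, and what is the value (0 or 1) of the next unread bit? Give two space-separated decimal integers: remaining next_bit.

Answer: 10 0

Derivation:
Read 1: bits[0:4] width=4 -> value=11 (bin 1011); offset now 4 = byte 0 bit 4; 36 bits remain
Read 2: bits[4:15] width=11 -> value=719 (bin 01011001111); offset now 15 = byte 1 bit 7; 25 bits remain
Read 3: bits[15:19] width=4 -> value=6 (bin 0110); offset now 19 = byte 2 bit 3; 21 bits remain
Read 4: bits[19:21] width=2 -> value=1 (bin 01); offset now 21 = byte 2 bit 5; 19 bits remain
Read 5: bits[21:30] width=9 -> value=103 (bin 001100111); offset now 30 = byte 3 bit 6; 10 bits remain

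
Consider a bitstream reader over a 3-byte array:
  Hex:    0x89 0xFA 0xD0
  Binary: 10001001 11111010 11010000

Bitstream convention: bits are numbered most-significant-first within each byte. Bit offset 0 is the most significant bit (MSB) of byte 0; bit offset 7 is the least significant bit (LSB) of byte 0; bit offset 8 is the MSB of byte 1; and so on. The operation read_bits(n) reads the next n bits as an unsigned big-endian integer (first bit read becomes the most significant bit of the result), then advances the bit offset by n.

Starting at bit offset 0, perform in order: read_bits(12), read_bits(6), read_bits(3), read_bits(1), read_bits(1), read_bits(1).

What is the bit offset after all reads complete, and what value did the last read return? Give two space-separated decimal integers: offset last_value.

Answer: 24 0

Derivation:
Read 1: bits[0:12] width=12 -> value=2207 (bin 100010011111); offset now 12 = byte 1 bit 4; 12 bits remain
Read 2: bits[12:18] width=6 -> value=43 (bin 101011); offset now 18 = byte 2 bit 2; 6 bits remain
Read 3: bits[18:21] width=3 -> value=2 (bin 010); offset now 21 = byte 2 bit 5; 3 bits remain
Read 4: bits[21:22] width=1 -> value=0 (bin 0); offset now 22 = byte 2 bit 6; 2 bits remain
Read 5: bits[22:23] width=1 -> value=0 (bin 0); offset now 23 = byte 2 bit 7; 1 bits remain
Read 6: bits[23:24] width=1 -> value=0 (bin 0); offset now 24 = byte 3 bit 0; 0 bits remain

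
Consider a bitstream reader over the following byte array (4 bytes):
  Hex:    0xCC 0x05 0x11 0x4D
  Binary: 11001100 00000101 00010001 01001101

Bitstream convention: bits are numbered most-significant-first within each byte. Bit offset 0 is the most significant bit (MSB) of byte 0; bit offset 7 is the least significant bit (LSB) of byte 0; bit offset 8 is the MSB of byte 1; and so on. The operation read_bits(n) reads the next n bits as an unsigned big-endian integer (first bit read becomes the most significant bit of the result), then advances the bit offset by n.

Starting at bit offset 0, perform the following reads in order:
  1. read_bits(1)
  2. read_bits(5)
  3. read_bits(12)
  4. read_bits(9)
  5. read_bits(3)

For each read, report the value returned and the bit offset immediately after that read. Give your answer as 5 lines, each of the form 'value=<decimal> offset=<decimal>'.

Read 1: bits[0:1] width=1 -> value=1 (bin 1); offset now 1 = byte 0 bit 1; 31 bits remain
Read 2: bits[1:6] width=5 -> value=19 (bin 10011); offset now 6 = byte 0 bit 6; 26 bits remain
Read 3: bits[6:18] width=12 -> value=20 (bin 000000010100); offset now 18 = byte 2 bit 2; 14 bits remain
Read 4: bits[18:27] width=9 -> value=138 (bin 010001010); offset now 27 = byte 3 bit 3; 5 bits remain
Read 5: bits[27:30] width=3 -> value=3 (bin 011); offset now 30 = byte 3 bit 6; 2 bits remain

Answer: value=1 offset=1
value=19 offset=6
value=20 offset=18
value=138 offset=27
value=3 offset=30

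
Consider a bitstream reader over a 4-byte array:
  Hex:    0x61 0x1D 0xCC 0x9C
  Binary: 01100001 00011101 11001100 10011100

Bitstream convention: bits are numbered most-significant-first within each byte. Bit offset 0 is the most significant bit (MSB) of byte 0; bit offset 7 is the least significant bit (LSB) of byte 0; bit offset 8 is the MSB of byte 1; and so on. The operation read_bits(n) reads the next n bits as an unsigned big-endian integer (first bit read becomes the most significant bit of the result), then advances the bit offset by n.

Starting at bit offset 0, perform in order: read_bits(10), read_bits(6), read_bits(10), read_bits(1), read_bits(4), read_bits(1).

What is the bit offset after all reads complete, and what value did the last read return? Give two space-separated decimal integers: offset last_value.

Answer: 32 0

Derivation:
Read 1: bits[0:10] width=10 -> value=388 (bin 0110000100); offset now 10 = byte 1 bit 2; 22 bits remain
Read 2: bits[10:16] width=6 -> value=29 (bin 011101); offset now 16 = byte 2 bit 0; 16 bits remain
Read 3: bits[16:26] width=10 -> value=818 (bin 1100110010); offset now 26 = byte 3 bit 2; 6 bits remain
Read 4: bits[26:27] width=1 -> value=0 (bin 0); offset now 27 = byte 3 bit 3; 5 bits remain
Read 5: bits[27:31] width=4 -> value=14 (bin 1110); offset now 31 = byte 3 bit 7; 1 bits remain
Read 6: bits[31:32] width=1 -> value=0 (bin 0); offset now 32 = byte 4 bit 0; 0 bits remain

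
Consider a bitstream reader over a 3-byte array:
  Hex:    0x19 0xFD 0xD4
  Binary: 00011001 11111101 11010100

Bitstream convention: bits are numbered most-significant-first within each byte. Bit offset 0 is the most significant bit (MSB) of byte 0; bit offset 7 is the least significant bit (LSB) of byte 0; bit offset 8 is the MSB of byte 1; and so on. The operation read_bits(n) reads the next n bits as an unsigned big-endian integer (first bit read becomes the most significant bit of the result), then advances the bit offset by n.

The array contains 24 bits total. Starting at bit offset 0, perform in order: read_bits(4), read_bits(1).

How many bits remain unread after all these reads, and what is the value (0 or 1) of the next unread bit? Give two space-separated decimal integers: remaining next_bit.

Answer: 19 0

Derivation:
Read 1: bits[0:4] width=4 -> value=1 (bin 0001); offset now 4 = byte 0 bit 4; 20 bits remain
Read 2: bits[4:5] width=1 -> value=1 (bin 1); offset now 5 = byte 0 bit 5; 19 bits remain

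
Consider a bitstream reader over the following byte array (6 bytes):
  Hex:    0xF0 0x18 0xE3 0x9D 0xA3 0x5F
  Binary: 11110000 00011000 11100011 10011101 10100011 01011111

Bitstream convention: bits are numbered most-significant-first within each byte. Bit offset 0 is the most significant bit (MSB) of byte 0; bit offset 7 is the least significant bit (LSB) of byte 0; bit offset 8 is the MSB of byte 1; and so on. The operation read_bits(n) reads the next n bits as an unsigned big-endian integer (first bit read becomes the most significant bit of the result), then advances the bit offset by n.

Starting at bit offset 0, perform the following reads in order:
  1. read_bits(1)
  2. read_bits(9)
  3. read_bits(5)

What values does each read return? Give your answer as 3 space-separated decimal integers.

Read 1: bits[0:1] width=1 -> value=1 (bin 1); offset now 1 = byte 0 bit 1; 47 bits remain
Read 2: bits[1:10] width=9 -> value=448 (bin 111000000); offset now 10 = byte 1 bit 2; 38 bits remain
Read 3: bits[10:15] width=5 -> value=12 (bin 01100); offset now 15 = byte 1 bit 7; 33 bits remain

Answer: 1 448 12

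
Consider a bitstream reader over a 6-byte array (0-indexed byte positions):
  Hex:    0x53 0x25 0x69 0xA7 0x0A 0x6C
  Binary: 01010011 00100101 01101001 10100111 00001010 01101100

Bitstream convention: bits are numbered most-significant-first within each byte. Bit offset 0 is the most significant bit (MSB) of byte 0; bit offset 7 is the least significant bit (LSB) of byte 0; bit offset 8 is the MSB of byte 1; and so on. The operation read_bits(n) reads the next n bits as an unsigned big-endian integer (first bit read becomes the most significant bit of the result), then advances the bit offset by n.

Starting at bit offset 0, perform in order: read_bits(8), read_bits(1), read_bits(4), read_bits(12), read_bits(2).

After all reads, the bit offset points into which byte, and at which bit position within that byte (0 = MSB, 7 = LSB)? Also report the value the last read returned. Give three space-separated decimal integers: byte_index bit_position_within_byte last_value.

Read 1: bits[0:8] width=8 -> value=83 (bin 01010011); offset now 8 = byte 1 bit 0; 40 bits remain
Read 2: bits[8:9] width=1 -> value=0 (bin 0); offset now 9 = byte 1 bit 1; 39 bits remain
Read 3: bits[9:13] width=4 -> value=4 (bin 0100); offset now 13 = byte 1 bit 5; 35 bits remain
Read 4: bits[13:25] width=12 -> value=2771 (bin 101011010011); offset now 25 = byte 3 bit 1; 23 bits remain
Read 5: bits[25:27] width=2 -> value=1 (bin 01); offset now 27 = byte 3 bit 3; 21 bits remain

Answer: 3 3 1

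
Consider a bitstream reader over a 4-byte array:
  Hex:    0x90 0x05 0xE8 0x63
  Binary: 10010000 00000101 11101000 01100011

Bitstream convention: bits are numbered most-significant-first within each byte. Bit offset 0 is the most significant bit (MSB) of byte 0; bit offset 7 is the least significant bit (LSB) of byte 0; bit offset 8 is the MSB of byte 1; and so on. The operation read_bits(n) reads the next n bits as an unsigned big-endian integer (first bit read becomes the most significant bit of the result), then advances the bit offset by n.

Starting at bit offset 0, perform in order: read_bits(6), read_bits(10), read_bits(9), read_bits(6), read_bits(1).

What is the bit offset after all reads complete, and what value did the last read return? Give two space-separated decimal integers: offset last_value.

Read 1: bits[0:6] width=6 -> value=36 (bin 100100); offset now 6 = byte 0 bit 6; 26 bits remain
Read 2: bits[6:16] width=10 -> value=5 (bin 0000000101); offset now 16 = byte 2 bit 0; 16 bits remain
Read 3: bits[16:25] width=9 -> value=464 (bin 111010000); offset now 25 = byte 3 bit 1; 7 bits remain
Read 4: bits[25:31] width=6 -> value=49 (bin 110001); offset now 31 = byte 3 bit 7; 1 bits remain
Read 5: bits[31:32] width=1 -> value=1 (bin 1); offset now 32 = byte 4 bit 0; 0 bits remain

Answer: 32 1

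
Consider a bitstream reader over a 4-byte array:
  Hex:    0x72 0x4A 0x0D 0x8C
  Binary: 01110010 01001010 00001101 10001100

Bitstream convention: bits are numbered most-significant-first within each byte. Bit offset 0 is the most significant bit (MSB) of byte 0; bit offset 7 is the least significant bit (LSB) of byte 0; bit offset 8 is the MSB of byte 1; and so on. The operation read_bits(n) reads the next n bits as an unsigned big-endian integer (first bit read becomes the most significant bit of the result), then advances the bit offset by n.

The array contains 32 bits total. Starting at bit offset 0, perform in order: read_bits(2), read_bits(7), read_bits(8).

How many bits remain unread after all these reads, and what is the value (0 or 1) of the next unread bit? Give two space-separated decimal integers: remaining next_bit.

Read 1: bits[0:2] width=2 -> value=1 (bin 01); offset now 2 = byte 0 bit 2; 30 bits remain
Read 2: bits[2:9] width=7 -> value=100 (bin 1100100); offset now 9 = byte 1 bit 1; 23 bits remain
Read 3: bits[9:17] width=8 -> value=148 (bin 10010100); offset now 17 = byte 2 bit 1; 15 bits remain

Answer: 15 0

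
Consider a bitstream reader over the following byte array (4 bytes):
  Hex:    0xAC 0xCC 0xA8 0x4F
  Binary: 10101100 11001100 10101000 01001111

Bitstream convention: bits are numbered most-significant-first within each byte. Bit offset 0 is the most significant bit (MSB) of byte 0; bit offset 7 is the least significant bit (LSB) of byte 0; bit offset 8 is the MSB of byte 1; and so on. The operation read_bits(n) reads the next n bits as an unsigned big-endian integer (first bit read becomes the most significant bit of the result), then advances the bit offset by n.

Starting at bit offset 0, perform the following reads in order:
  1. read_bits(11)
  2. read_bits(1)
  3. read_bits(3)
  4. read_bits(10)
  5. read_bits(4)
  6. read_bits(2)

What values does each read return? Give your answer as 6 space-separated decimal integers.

Read 1: bits[0:11] width=11 -> value=1382 (bin 10101100110); offset now 11 = byte 1 bit 3; 21 bits remain
Read 2: bits[11:12] width=1 -> value=0 (bin 0); offset now 12 = byte 1 bit 4; 20 bits remain
Read 3: bits[12:15] width=3 -> value=6 (bin 110); offset now 15 = byte 1 bit 7; 17 bits remain
Read 4: bits[15:25] width=10 -> value=336 (bin 0101010000); offset now 25 = byte 3 bit 1; 7 bits remain
Read 5: bits[25:29] width=4 -> value=9 (bin 1001); offset now 29 = byte 3 bit 5; 3 bits remain
Read 6: bits[29:31] width=2 -> value=3 (bin 11); offset now 31 = byte 3 bit 7; 1 bits remain

Answer: 1382 0 6 336 9 3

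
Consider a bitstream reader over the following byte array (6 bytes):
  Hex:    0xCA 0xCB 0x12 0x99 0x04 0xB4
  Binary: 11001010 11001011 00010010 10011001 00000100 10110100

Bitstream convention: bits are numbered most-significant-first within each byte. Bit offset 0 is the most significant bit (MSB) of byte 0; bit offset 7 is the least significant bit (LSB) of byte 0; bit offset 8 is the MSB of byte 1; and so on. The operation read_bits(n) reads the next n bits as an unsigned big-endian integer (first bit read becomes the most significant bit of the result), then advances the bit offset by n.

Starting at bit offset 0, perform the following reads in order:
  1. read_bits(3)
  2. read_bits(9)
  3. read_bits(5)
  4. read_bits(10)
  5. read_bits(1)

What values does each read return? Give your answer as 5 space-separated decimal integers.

Read 1: bits[0:3] width=3 -> value=6 (bin 110); offset now 3 = byte 0 bit 3; 45 bits remain
Read 2: bits[3:12] width=9 -> value=172 (bin 010101100); offset now 12 = byte 1 bit 4; 36 bits remain
Read 3: bits[12:17] width=5 -> value=22 (bin 10110); offset now 17 = byte 2 bit 1; 31 bits remain
Read 4: bits[17:27] width=10 -> value=148 (bin 0010010100); offset now 27 = byte 3 bit 3; 21 bits remain
Read 5: bits[27:28] width=1 -> value=1 (bin 1); offset now 28 = byte 3 bit 4; 20 bits remain

Answer: 6 172 22 148 1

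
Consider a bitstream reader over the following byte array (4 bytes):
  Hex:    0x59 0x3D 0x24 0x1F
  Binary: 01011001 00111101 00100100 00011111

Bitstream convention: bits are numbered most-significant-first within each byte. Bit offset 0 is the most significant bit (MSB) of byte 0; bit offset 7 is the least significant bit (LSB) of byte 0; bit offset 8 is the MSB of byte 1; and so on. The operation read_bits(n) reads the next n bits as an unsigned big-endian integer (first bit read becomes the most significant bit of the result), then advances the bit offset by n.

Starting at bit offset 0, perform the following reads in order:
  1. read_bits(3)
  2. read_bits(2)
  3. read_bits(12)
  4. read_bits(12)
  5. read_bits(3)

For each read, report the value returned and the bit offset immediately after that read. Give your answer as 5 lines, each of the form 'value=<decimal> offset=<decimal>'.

Answer: value=2 offset=3
value=3 offset=5
value=634 offset=17
value=1155 offset=29
value=7 offset=32

Derivation:
Read 1: bits[0:3] width=3 -> value=2 (bin 010); offset now 3 = byte 0 bit 3; 29 bits remain
Read 2: bits[3:5] width=2 -> value=3 (bin 11); offset now 5 = byte 0 bit 5; 27 bits remain
Read 3: bits[5:17] width=12 -> value=634 (bin 001001111010); offset now 17 = byte 2 bit 1; 15 bits remain
Read 4: bits[17:29] width=12 -> value=1155 (bin 010010000011); offset now 29 = byte 3 bit 5; 3 bits remain
Read 5: bits[29:32] width=3 -> value=7 (bin 111); offset now 32 = byte 4 bit 0; 0 bits remain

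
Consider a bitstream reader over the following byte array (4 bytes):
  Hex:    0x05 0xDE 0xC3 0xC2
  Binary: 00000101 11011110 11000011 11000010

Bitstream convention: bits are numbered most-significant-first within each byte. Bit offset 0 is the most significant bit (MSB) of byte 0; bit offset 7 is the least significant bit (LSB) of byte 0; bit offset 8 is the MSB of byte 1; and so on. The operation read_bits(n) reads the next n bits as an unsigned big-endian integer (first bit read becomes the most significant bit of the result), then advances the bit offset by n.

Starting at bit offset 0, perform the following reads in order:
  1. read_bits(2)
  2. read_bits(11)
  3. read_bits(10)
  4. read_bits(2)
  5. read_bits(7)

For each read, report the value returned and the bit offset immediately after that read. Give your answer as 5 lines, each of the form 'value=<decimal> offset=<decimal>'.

Read 1: bits[0:2] width=2 -> value=0 (bin 00); offset now 2 = byte 0 bit 2; 30 bits remain
Read 2: bits[2:13] width=11 -> value=187 (bin 00010111011); offset now 13 = byte 1 bit 5; 19 bits remain
Read 3: bits[13:23] width=10 -> value=865 (bin 1101100001); offset now 23 = byte 2 bit 7; 9 bits remain
Read 4: bits[23:25] width=2 -> value=3 (bin 11); offset now 25 = byte 3 bit 1; 7 bits remain
Read 5: bits[25:32] width=7 -> value=66 (bin 1000010); offset now 32 = byte 4 bit 0; 0 bits remain

Answer: value=0 offset=2
value=187 offset=13
value=865 offset=23
value=3 offset=25
value=66 offset=32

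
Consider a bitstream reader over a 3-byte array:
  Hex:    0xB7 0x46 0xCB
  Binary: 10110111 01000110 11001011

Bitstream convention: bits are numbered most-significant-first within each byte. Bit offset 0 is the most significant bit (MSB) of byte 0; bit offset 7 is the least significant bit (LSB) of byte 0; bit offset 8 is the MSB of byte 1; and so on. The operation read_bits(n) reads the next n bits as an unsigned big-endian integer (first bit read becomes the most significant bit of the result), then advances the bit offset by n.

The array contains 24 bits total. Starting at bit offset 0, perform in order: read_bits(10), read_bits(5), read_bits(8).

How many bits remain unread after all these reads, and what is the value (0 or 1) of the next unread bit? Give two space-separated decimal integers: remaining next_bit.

Read 1: bits[0:10] width=10 -> value=733 (bin 1011011101); offset now 10 = byte 1 bit 2; 14 bits remain
Read 2: bits[10:15] width=5 -> value=3 (bin 00011); offset now 15 = byte 1 bit 7; 9 bits remain
Read 3: bits[15:23] width=8 -> value=101 (bin 01100101); offset now 23 = byte 2 bit 7; 1 bits remain

Answer: 1 1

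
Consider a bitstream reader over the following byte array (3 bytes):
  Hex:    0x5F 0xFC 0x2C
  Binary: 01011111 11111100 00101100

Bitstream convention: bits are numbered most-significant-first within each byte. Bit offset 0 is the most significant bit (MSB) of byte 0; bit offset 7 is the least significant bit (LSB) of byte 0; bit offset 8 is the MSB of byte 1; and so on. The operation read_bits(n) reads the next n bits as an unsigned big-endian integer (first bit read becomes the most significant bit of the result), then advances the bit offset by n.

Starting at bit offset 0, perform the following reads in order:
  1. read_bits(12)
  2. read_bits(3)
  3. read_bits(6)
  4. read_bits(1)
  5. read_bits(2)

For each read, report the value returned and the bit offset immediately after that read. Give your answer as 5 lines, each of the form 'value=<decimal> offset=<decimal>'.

Read 1: bits[0:12] width=12 -> value=1535 (bin 010111111111); offset now 12 = byte 1 bit 4; 12 bits remain
Read 2: bits[12:15] width=3 -> value=6 (bin 110); offset now 15 = byte 1 bit 7; 9 bits remain
Read 3: bits[15:21] width=6 -> value=5 (bin 000101); offset now 21 = byte 2 bit 5; 3 bits remain
Read 4: bits[21:22] width=1 -> value=1 (bin 1); offset now 22 = byte 2 bit 6; 2 bits remain
Read 5: bits[22:24] width=2 -> value=0 (bin 00); offset now 24 = byte 3 bit 0; 0 bits remain

Answer: value=1535 offset=12
value=6 offset=15
value=5 offset=21
value=1 offset=22
value=0 offset=24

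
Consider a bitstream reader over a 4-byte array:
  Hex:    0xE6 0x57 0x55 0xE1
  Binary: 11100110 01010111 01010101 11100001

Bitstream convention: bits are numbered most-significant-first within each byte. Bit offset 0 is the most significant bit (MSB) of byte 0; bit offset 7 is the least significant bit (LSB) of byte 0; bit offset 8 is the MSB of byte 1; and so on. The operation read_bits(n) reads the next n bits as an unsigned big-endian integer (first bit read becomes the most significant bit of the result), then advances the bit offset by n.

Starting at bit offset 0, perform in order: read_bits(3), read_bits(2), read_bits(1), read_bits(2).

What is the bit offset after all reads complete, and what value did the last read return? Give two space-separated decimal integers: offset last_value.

Read 1: bits[0:3] width=3 -> value=7 (bin 111); offset now 3 = byte 0 bit 3; 29 bits remain
Read 2: bits[3:5] width=2 -> value=0 (bin 00); offset now 5 = byte 0 bit 5; 27 bits remain
Read 3: bits[5:6] width=1 -> value=1 (bin 1); offset now 6 = byte 0 bit 6; 26 bits remain
Read 4: bits[6:8] width=2 -> value=2 (bin 10); offset now 8 = byte 1 bit 0; 24 bits remain

Answer: 8 2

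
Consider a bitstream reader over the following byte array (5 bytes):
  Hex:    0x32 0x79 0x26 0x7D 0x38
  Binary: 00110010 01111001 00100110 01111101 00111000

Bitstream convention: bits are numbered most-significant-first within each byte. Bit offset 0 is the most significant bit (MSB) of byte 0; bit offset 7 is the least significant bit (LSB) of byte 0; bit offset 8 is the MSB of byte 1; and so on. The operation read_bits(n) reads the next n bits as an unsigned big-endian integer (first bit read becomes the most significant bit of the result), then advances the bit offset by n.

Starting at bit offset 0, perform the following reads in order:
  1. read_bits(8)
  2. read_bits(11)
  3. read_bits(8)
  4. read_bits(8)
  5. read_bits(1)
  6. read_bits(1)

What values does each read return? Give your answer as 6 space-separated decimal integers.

Answer: 50 969 51 233 1 1

Derivation:
Read 1: bits[0:8] width=8 -> value=50 (bin 00110010); offset now 8 = byte 1 bit 0; 32 bits remain
Read 2: bits[8:19] width=11 -> value=969 (bin 01111001001); offset now 19 = byte 2 bit 3; 21 bits remain
Read 3: bits[19:27] width=8 -> value=51 (bin 00110011); offset now 27 = byte 3 bit 3; 13 bits remain
Read 4: bits[27:35] width=8 -> value=233 (bin 11101001); offset now 35 = byte 4 bit 3; 5 bits remain
Read 5: bits[35:36] width=1 -> value=1 (bin 1); offset now 36 = byte 4 bit 4; 4 bits remain
Read 6: bits[36:37] width=1 -> value=1 (bin 1); offset now 37 = byte 4 bit 5; 3 bits remain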